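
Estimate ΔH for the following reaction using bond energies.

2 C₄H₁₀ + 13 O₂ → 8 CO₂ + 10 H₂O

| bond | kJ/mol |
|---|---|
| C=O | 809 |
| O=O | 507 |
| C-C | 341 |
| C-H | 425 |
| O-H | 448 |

Bonds broken (reactants):
  C-C: 6 × 341 = 2046
  C-H: 20 × 425 = 8500
  O=O: 13 × 507 = 6591
  Σ(broken) = 17137 kJ
Bonds formed (products):
  C=O: 16 × 809 = 12944
  O-H: 20 × 448 = 8960
  Σ(formed) = 21904 kJ
ΔH = Σ(broken) − Σ(formed) = 17137 − 21904 = −4767 kJ

ΔH ≈ −4767 kJ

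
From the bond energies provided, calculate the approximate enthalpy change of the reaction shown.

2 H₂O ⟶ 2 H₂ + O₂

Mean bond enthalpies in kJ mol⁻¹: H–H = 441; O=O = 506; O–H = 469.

ΔH ≈ +488 kJ

Bonds broken (reactants):
  O–H: 4 × 469 = 1876
  Σ(broken) = 1876 kJ
Bonds formed (products):
  H–H: 2 × 441 = 882
  O=O: 1 × 506 = 506
  Σ(formed) = 1388 kJ
ΔH = Σ(broken) − Σ(formed) = 1876 − 1388 = +488 kJ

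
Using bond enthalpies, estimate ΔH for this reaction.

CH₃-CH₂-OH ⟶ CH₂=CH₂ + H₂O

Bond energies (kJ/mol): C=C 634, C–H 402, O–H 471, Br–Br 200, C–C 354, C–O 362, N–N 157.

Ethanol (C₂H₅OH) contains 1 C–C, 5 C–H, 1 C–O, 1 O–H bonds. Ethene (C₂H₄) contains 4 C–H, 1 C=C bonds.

Bonds broken (reactants):
  C–C: 1 × 354 = 354
  C–H: 5 × 402 = 2010
  C–O: 1 × 362 = 362
  O–H: 1 × 471 = 471
  Σ(broken) = 3197 kJ
Bonds formed (products):
  C–H: 4 × 402 = 1608
  C=C: 1 × 634 = 634
  O–H: 2 × 471 = 942
  Σ(formed) = 3184 kJ
ΔH = Σ(broken) − Σ(formed) = 3197 − 3184 = +13 kJ

ΔH ≈ +13 kJ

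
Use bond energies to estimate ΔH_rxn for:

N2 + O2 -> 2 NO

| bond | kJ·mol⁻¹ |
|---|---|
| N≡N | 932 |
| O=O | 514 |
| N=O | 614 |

ΔH ≈ +218 kJ

Bonds broken (reactants):
  N≡N: 1 × 932 = 932
  O=O: 1 × 514 = 514
  Σ(broken) = 1446 kJ
Bonds formed (products):
  N=O: 2 × 614 = 1228
  Σ(formed) = 1228 kJ
ΔH = Σ(broken) − Σ(formed) = 1446 − 1228 = +218 kJ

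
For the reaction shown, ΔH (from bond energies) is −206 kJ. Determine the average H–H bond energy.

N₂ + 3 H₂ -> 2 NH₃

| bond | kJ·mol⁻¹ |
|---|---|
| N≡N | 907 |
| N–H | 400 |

Let D be the H–H bond energy.
Σ(broken) = 3×D + 1×907 = 907 + 3D
Σ(formed) = 6×400 = 2400
ΔH = Σ(broken) − Σ(formed) = (907 + 3D) − (2400) = −1493 + 3D
Setting this equal to −206 kJ gives 3D = 1287, so D = 429 kJ/mol.

D(H–H) ≈ 429 kJ/mol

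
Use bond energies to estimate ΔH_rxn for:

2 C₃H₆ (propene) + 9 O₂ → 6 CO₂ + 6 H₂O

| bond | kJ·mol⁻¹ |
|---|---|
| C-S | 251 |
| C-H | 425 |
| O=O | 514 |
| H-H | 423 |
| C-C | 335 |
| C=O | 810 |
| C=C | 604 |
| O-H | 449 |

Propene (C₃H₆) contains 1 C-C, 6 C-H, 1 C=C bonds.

Bonds broken (reactants):
  C-C: 2 × 335 = 670
  C-H: 12 × 425 = 5100
  C=C: 2 × 604 = 1208
  O=O: 9 × 514 = 4626
  Σ(broken) = 11604 kJ
Bonds formed (products):
  C=O: 12 × 810 = 9720
  O-H: 12 × 449 = 5388
  Σ(formed) = 15108 kJ
ΔH = Σ(broken) − Σ(formed) = 11604 − 15108 = −3504 kJ

ΔH ≈ −3504 kJ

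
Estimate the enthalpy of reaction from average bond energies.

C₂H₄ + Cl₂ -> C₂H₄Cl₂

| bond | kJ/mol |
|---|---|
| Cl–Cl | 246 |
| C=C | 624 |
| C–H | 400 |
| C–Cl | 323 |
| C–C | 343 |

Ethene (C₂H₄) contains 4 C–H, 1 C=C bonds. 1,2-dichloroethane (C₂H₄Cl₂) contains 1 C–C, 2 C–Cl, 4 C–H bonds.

ΔH ≈ −119 kJ

Bonds broken (reactants):
  C–H: 4 × 400 = 1600
  C=C: 1 × 624 = 624
  Cl–Cl: 1 × 246 = 246
  Σ(broken) = 2470 kJ
Bonds formed (products):
  C–C: 1 × 343 = 343
  C–Cl: 2 × 323 = 646
  C–H: 4 × 400 = 1600
  Σ(formed) = 2589 kJ
ΔH = Σ(broken) − Σ(formed) = 2470 − 2589 = −119 kJ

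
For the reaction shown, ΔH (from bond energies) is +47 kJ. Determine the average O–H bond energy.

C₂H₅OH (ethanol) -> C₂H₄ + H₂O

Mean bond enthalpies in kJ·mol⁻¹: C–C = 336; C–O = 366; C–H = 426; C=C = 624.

Let D be the O–H bond energy.
Σ(broken) = 1×336 + 5×426 + 1×366 + 1×D = 2832 + D
Σ(formed) = 4×426 + 1×624 + 2×D = 2328 + 2D
ΔH = Σ(broken) − Σ(formed) = (2832 + D) − (2328 + 2D) = +504 − D
Setting this equal to +47 kJ gives D = 457 kJ/mol.

D(O–H) ≈ 457 kJ/mol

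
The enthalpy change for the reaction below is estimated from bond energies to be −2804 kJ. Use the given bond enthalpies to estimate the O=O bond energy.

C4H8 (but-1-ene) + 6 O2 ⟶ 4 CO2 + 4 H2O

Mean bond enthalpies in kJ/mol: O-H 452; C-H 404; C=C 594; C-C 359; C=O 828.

D(O=O) ≈ 482 kJ/mol

Let D be the O=O bond energy.
Σ(broken) = 2×359 + 8×404 + 1×594 + 6×D = 4544 + 6D
Σ(formed) = 8×828 + 8×452 = 10240
ΔH = Σ(broken) − Σ(formed) = (4544 + 6D) − (10240) = −5696 + 6D
Setting this equal to −2804 kJ gives 6D = 2892, so D = 482 kJ/mol.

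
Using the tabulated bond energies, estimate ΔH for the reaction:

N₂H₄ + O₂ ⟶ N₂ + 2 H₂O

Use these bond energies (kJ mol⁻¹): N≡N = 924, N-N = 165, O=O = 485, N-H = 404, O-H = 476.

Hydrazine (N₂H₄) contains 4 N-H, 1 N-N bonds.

Bonds broken (reactants):
  N-H: 4 × 404 = 1616
  N-N: 1 × 165 = 165
  O=O: 1 × 485 = 485
  Σ(broken) = 2266 kJ
Bonds formed (products):
  N≡N: 1 × 924 = 924
  O-H: 4 × 476 = 1904
  Σ(formed) = 2828 kJ
ΔH = Σ(broken) − Σ(formed) = 2266 − 2828 = −562 kJ

ΔH ≈ −562 kJ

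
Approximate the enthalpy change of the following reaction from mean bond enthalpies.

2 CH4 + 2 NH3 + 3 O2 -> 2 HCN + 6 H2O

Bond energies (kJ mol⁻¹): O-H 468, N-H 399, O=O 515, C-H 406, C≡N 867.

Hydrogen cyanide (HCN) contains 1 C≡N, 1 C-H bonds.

Bonds broken (reactants):
  C-H: 8 × 406 = 3248
  N-H: 6 × 399 = 2394
  O=O: 3 × 515 = 1545
  Σ(broken) = 7187 kJ
Bonds formed (products):
  C≡N: 2 × 867 = 1734
  C-H: 2 × 406 = 812
  O-H: 12 × 468 = 5616
  Σ(formed) = 8162 kJ
ΔH = Σ(broken) − Σ(formed) = 7187 − 8162 = −975 kJ

ΔH ≈ −975 kJ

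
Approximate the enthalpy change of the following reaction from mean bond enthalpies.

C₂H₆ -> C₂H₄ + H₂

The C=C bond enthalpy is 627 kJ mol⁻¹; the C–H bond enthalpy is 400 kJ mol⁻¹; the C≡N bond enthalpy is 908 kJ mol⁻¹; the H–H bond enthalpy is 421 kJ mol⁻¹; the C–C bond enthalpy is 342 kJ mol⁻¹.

Bonds broken (reactants):
  C–C: 1 × 342 = 342
  C–H: 6 × 400 = 2400
  Σ(broken) = 2742 kJ
Bonds formed (products):
  C–H: 4 × 400 = 1600
  C=C: 1 × 627 = 627
  H–H: 1 × 421 = 421
  Σ(formed) = 2648 kJ
ΔH = Σ(broken) − Σ(formed) = 2742 − 2648 = +94 kJ

ΔH ≈ +94 kJ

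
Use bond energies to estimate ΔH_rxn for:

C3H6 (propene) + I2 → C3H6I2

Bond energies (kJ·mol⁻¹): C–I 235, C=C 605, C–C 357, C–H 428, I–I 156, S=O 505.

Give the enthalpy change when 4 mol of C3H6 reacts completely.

Bonds broken (reactants):
  C–C: 1 × 357 = 357
  C–H: 6 × 428 = 2568
  C=C: 1 × 605 = 605
  I–I: 1 × 156 = 156
  Σ(broken) = 3686 kJ
Bonds formed (products):
  C–C: 2 × 357 = 714
  C–H: 6 × 428 = 2568
  C–I: 2 × 235 = 470
  Σ(formed) = 3752 kJ
ΔH = Σ(broken) − Σ(formed) = 3686 − 3752 = −66 kJ
For 4× the reaction as written: 4 × (−66) = −264 kJ

ΔH = −264 kJ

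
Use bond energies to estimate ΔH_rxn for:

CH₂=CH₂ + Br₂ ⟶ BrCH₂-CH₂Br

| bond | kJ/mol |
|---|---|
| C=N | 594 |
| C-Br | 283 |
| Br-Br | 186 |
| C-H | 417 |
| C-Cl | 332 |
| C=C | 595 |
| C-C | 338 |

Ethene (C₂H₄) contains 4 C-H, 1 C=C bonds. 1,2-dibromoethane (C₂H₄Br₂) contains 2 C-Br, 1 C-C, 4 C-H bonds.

Bonds broken (reactants):
  Br-Br: 1 × 186 = 186
  C-H: 4 × 417 = 1668
  C=C: 1 × 595 = 595
  Σ(broken) = 2449 kJ
Bonds formed (products):
  C-Br: 2 × 283 = 566
  C-C: 1 × 338 = 338
  C-H: 4 × 417 = 1668
  Σ(formed) = 2572 kJ
ΔH = Σ(broken) − Σ(formed) = 2449 − 2572 = −123 kJ

ΔH ≈ −123 kJ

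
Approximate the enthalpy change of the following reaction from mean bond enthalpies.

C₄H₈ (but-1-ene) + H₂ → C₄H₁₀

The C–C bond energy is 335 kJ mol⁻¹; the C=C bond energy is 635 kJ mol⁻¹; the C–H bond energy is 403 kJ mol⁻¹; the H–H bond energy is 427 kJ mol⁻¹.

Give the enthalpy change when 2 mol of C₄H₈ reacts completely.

ΔH = −158 kJ

Bonds broken (reactants):
  C–C: 2 × 335 = 670
  C–H: 8 × 403 = 3224
  C=C: 1 × 635 = 635
  H–H: 1 × 427 = 427
  Σ(broken) = 4956 kJ
Bonds formed (products):
  C–C: 3 × 335 = 1005
  C–H: 10 × 403 = 4030
  Σ(formed) = 5035 kJ
ΔH = Σ(broken) − Σ(formed) = 4956 − 5035 = −79 kJ
For 2× the reaction as written: 2 × (−79) = −158 kJ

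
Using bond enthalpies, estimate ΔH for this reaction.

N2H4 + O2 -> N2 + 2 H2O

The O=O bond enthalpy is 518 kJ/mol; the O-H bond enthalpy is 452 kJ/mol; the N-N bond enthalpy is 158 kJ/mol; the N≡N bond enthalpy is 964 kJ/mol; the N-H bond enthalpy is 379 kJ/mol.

Bonds broken (reactants):
  N-H: 4 × 379 = 1516
  N-N: 1 × 158 = 158
  O=O: 1 × 518 = 518
  Σ(broken) = 2192 kJ
Bonds formed (products):
  N≡N: 1 × 964 = 964
  O-H: 4 × 452 = 1808
  Σ(formed) = 2772 kJ
ΔH = Σ(broken) − Σ(formed) = 2192 − 2772 = −580 kJ

ΔH ≈ −580 kJ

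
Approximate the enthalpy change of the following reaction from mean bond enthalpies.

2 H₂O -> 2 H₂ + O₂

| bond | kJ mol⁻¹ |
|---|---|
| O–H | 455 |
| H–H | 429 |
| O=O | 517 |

ΔH ≈ +445 kJ

Bonds broken (reactants):
  O–H: 4 × 455 = 1820
  Σ(broken) = 1820 kJ
Bonds formed (products):
  H–H: 2 × 429 = 858
  O=O: 1 × 517 = 517
  Σ(formed) = 1375 kJ
ΔH = Σ(broken) − Σ(formed) = 1820 − 1375 = +445 kJ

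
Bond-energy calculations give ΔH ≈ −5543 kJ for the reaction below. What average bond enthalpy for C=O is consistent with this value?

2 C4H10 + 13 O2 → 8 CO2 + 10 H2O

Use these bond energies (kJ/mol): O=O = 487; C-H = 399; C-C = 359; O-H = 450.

D(C=O) ≈ 813 kJ/mol

Let D be the C=O bond energy.
Σ(broken) = 6×359 + 20×399 + 13×487 = 16465
Σ(formed) = 16×D + 20×450 = 9000 + 16D
ΔH = Σ(broken) − Σ(formed) = (16465) − (9000 + 16D) = +7465 − 16D
Setting this equal to −5543 kJ gives 16D = 13008, so D = 813 kJ/mol.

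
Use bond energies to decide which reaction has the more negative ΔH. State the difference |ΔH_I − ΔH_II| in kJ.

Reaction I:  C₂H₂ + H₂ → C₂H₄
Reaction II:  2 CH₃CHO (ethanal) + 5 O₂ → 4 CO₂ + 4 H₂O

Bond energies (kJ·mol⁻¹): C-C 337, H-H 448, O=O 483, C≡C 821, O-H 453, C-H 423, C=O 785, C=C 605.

Reaction I:
  Bonds broken (reactants):
    C≡C: 1 × 821 = 821
    C-H: 2 × 423 = 846
    H-H: 1 × 448 = 448
    Σ(broken) = 2115 kJ
  Bonds formed (products):
    C-H: 4 × 423 = 1692
    C=C: 1 × 605 = 605
    Σ(formed) = 2297 kJ
  ΔH_I = 2115 − 2297 = −182 kJ
Reaction II:
  Bonds broken (reactants):
    C-C: 2 × 337 = 674
    C-H: 8 × 423 = 3384
    C=O: 2 × 785 = 1570
    O=O: 5 × 483 = 2415
    Σ(broken) = 8043 kJ
  Bonds formed (products):
    C=O: 8 × 785 = 6280
    O-H: 8 × 453 = 3624
    Σ(formed) = 9904 kJ
  ΔH_II = 8043 − 9904 = −1861 kJ
ΔH_I − ΔH_II = +1679 kJ, so reaction II has the more negative ΔH; |ΔH_I − ΔH_II| = 1679 kJ.

Reaction II, by 1679 kJ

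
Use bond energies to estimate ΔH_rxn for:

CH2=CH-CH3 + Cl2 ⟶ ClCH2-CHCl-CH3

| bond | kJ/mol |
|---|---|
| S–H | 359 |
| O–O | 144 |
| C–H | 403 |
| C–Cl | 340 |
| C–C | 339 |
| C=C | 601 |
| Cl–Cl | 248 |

ΔH ≈ −170 kJ

Bonds broken (reactants):
  C–C: 1 × 339 = 339
  C–H: 6 × 403 = 2418
  C=C: 1 × 601 = 601
  Cl–Cl: 1 × 248 = 248
  Σ(broken) = 3606 kJ
Bonds formed (products):
  C–C: 2 × 339 = 678
  C–Cl: 2 × 340 = 680
  C–H: 6 × 403 = 2418
  Σ(formed) = 3776 kJ
ΔH = Σ(broken) − Σ(formed) = 3606 − 3776 = −170 kJ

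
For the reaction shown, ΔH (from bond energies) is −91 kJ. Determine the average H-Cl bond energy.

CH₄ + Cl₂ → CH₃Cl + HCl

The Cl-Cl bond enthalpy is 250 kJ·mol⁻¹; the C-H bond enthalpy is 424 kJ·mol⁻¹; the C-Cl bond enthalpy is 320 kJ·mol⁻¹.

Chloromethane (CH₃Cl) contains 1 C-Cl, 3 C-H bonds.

Let D be the H-Cl bond energy.
Σ(broken) = 4×424 + 1×250 = 1946
Σ(formed) = 1×320 + 3×424 + 1×D = 1592 + D
ΔH = Σ(broken) − Σ(formed) = (1946) − (1592 + D) = +354 − D
Setting this equal to −91 kJ gives D = 445 kJ/mol.

D(H-Cl) ≈ 445 kJ/mol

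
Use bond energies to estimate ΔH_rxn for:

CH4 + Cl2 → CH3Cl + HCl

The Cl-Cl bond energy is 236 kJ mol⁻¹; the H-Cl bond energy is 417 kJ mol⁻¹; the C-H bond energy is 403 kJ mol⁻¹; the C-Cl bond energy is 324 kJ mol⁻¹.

Bonds broken (reactants):
  C-H: 4 × 403 = 1612
  Cl-Cl: 1 × 236 = 236
  Σ(broken) = 1848 kJ
Bonds formed (products):
  C-Cl: 1 × 324 = 324
  C-H: 3 × 403 = 1209
  H-Cl: 1 × 417 = 417
  Σ(formed) = 1950 kJ
ΔH = Σ(broken) − Σ(formed) = 1848 − 1950 = −102 kJ

ΔH ≈ −102 kJ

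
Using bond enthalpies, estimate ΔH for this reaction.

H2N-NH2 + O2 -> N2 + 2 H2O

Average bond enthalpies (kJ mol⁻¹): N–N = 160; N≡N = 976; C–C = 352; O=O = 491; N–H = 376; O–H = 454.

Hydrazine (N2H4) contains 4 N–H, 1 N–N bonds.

Bonds broken (reactants):
  N–H: 4 × 376 = 1504
  N–N: 1 × 160 = 160
  O=O: 1 × 491 = 491
  Σ(broken) = 2155 kJ
Bonds formed (products):
  N≡N: 1 × 976 = 976
  O–H: 4 × 454 = 1816
  Σ(formed) = 2792 kJ
ΔH = Σ(broken) − Σ(formed) = 2155 − 2792 = −637 kJ

ΔH ≈ −637 kJ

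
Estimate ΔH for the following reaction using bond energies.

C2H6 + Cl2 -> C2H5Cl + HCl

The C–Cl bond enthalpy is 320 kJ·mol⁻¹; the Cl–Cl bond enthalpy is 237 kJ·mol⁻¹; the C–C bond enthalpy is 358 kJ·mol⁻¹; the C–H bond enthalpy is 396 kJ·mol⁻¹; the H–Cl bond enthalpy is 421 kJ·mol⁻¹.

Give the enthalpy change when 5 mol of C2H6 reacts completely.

Bonds broken (reactants):
  C–C: 1 × 358 = 358
  C–H: 6 × 396 = 2376
  Cl–Cl: 1 × 237 = 237
  Σ(broken) = 2971 kJ
Bonds formed (products):
  C–C: 1 × 358 = 358
  C–Cl: 1 × 320 = 320
  C–H: 5 × 396 = 1980
  H–Cl: 1 × 421 = 421
  Σ(formed) = 3079 kJ
ΔH = Σ(broken) − Σ(formed) = 2971 − 3079 = −108 kJ
For 5× the reaction as written: 5 × (−108) = −540 kJ

ΔH = −540 kJ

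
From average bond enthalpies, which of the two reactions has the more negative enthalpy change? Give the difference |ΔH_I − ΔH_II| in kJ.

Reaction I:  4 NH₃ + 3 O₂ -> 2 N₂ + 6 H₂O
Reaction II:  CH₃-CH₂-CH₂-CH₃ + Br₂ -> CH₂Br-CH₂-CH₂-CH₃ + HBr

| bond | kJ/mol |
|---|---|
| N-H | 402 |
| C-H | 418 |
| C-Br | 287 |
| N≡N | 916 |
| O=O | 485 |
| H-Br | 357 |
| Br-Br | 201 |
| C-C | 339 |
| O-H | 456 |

Reaction I, by 1000 kJ

Reaction I:
  Bonds broken (reactants):
    N-H: 12 × 402 = 4824
    O=O: 3 × 485 = 1455
    Σ(broken) = 6279 kJ
  Bonds formed (products):
    N≡N: 2 × 916 = 1832
    O-H: 12 × 456 = 5472
    Σ(formed) = 7304 kJ
  ΔH_I = 6279 − 7304 = −1025 kJ
Reaction II:
  Bonds broken (reactants):
    Br-Br: 1 × 201 = 201
    C-C: 3 × 339 = 1017
    C-H: 10 × 418 = 4180
    Σ(broken) = 5398 kJ
  Bonds formed (products):
    C-Br: 1 × 287 = 287
    C-C: 3 × 339 = 1017
    C-H: 9 × 418 = 3762
    H-Br: 1 × 357 = 357
    Σ(formed) = 5423 kJ
  ΔH_II = 5398 − 5423 = −25 kJ
ΔH_I − ΔH_II = −1000 kJ, so reaction I has the more negative ΔH; |ΔH_I − ΔH_II| = 1000 kJ.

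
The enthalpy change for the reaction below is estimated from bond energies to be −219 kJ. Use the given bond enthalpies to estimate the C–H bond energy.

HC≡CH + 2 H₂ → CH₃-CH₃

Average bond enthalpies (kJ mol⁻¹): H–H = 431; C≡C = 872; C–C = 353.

Let D be the C–H bond energy.
Σ(broken) = 1×872 + 2×D + 2×431 = 1734 + 2D
Σ(formed) = 1×353 + 6×D = 353 + 6D
ΔH = Σ(broken) − Σ(formed) = (1734 + 2D) − (353 + 6D) = +1381 − 4D
Setting this equal to −219 kJ gives 4D = 1600, so D = 400 kJ/mol.

D(C–H) ≈ 400 kJ/mol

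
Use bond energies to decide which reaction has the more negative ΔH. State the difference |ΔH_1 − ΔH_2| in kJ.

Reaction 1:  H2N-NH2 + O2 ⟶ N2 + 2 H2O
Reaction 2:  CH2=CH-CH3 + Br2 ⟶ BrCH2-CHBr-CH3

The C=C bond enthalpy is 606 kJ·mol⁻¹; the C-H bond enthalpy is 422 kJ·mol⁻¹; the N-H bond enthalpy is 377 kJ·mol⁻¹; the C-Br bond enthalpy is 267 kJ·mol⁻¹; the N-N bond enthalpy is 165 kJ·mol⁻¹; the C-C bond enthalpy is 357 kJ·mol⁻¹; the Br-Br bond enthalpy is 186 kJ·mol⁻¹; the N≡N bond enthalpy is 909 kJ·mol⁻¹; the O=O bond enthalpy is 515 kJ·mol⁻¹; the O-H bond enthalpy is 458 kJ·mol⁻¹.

Reaction 1, by 454 kJ

Reaction 1:
  Bonds broken (reactants):
    N-H: 4 × 377 = 1508
    N-N: 1 × 165 = 165
    O=O: 1 × 515 = 515
    Σ(broken) = 2188 kJ
  Bonds formed (products):
    N≡N: 1 × 909 = 909
    O-H: 4 × 458 = 1832
    Σ(formed) = 2741 kJ
  ΔH_1 = 2188 − 2741 = −553 kJ
Reaction 2:
  Bonds broken (reactants):
    Br-Br: 1 × 186 = 186
    C-C: 1 × 357 = 357
    C-H: 6 × 422 = 2532
    C=C: 1 × 606 = 606
    Σ(broken) = 3681 kJ
  Bonds formed (products):
    C-Br: 2 × 267 = 534
    C-C: 2 × 357 = 714
    C-H: 6 × 422 = 2532
    Σ(formed) = 3780 kJ
  ΔH_2 = 3681 − 3780 = −99 kJ
ΔH_1 − ΔH_2 = −454 kJ, so reaction 1 has the more negative ΔH; |ΔH_1 − ΔH_2| = 454 kJ.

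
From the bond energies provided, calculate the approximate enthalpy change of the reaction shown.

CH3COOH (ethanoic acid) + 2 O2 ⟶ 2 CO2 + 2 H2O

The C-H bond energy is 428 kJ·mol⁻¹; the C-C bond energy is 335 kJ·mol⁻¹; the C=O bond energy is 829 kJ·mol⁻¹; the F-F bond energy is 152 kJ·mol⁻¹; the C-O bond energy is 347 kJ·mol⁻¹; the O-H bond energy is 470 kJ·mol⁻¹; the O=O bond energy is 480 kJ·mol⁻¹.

Bonds broken (reactants):
  C-C: 1 × 335 = 335
  C-H: 3 × 428 = 1284
  C-O: 1 × 347 = 347
  C=O: 1 × 829 = 829
  O-H: 1 × 470 = 470
  O=O: 2 × 480 = 960
  Σ(broken) = 4225 kJ
Bonds formed (products):
  C=O: 4 × 829 = 3316
  O-H: 4 × 470 = 1880
  Σ(formed) = 5196 kJ
ΔH = Σ(broken) − Σ(formed) = 4225 − 5196 = −971 kJ

ΔH ≈ −971 kJ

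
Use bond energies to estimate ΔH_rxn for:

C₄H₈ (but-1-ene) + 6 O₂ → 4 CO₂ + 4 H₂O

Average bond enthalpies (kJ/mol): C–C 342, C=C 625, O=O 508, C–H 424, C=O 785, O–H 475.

ΔH ≈ −2331 kJ

Bonds broken (reactants):
  C–C: 2 × 342 = 684
  C–H: 8 × 424 = 3392
  C=C: 1 × 625 = 625
  O=O: 6 × 508 = 3048
  Σ(broken) = 7749 kJ
Bonds formed (products):
  C=O: 8 × 785 = 6280
  O–H: 8 × 475 = 3800
  Σ(formed) = 10080 kJ
ΔH = Σ(broken) − Σ(formed) = 7749 − 10080 = −2331 kJ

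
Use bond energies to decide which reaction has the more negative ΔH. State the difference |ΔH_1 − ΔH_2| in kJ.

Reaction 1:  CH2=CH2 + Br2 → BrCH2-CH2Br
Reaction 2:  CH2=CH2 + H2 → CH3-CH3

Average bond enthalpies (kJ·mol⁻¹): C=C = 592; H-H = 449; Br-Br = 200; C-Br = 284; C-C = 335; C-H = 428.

Reaction 2, by 39 kJ

Reaction 1:
  Bonds broken (reactants):
    Br-Br: 1 × 200 = 200
    C-H: 4 × 428 = 1712
    C=C: 1 × 592 = 592
    Σ(broken) = 2504 kJ
  Bonds formed (products):
    C-Br: 2 × 284 = 568
    C-C: 1 × 335 = 335
    C-H: 4 × 428 = 1712
    Σ(formed) = 2615 kJ
  ΔH_1 = 2504 − 2615 = −111 kJ
Reaction 2:
  Bonds broken (reactants):
    C-H: 4 × 428 = 1712
    C=C: 1 × 592 = 592
    H-H: 1 × 449 = 449
    Σ(broken) = 2753 kJ
  Bonds formed (products):
    C-C: 1 × 335 = 335
    C-H: 6 × 428 = 2568
    Σ(formed) = 2903 kJ
  ΔH_2 = 2753 − 2903 = −150 kJ
ΔH_1 − ΔH_2 = +39 kJ, so reaction 2 has the more negative ΔH; |ΔH_1 − ΔH_2| = 39 kJ.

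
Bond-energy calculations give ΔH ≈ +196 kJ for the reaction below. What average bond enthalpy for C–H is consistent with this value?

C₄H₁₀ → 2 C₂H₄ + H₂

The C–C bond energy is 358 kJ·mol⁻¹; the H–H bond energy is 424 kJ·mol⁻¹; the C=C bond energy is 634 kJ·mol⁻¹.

Let D be the C–H bond energy.
Σ(broken) = 3×358 + 10×D = 1074 + 10D
Σ(formed) = 8×D + 2×634 + 1×424 = 1692 + 8D
ΔH = Σ(broken) − Σ(formed) = (1074 + 10D) − (1692 + 8D) = −618 + 2D
Setting this equal to +196 kJ gives 2D = 814, so D = 407 kJ/mol.

D(C–H) ≈ 407 kJ/mol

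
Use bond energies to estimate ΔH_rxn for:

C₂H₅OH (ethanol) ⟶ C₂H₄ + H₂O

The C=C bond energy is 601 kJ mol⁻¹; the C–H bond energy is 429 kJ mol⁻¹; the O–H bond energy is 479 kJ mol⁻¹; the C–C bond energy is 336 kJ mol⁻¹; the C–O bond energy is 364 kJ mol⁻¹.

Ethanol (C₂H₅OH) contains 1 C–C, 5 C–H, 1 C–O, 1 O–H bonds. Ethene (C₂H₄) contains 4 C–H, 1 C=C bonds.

ΔH ≈ +49 kJ

Bonds broken (reactants):
  C–C: 1 × 336 = 336
  C–H: 5 × 429 = 2145
  C–O: 1 × 364 = 364
  O–H: 1 × 479 = 479
  Σ(broken) = 3324 kJ
Bonds formed (products):
  C–H: 4 × 429 = 1716
  C=C: 1 × 601 = 601
  O–H: 2 × 479 = 958
  Σ(formed) = 3275 kJ
ΔH = Σ(broken) − Σ(formed) = 3324 − 3275 = +49 kJ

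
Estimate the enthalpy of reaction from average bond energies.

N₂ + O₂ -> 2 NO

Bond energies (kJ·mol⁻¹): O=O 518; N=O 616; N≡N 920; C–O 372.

Bonds broken (reactants):
  N≡N: 1 × 920 = 920
  O=O: 1 × 518 = 518
  Σ(broken) = 1438 kJ
Bonds formed (products):
  N=O: 2 × 616 = 1232
  Σ(formed) = 1232 kJ
ΔH = Σ(broken) − Σ(formed) = 1438 − 1232 = +206 kJ

ΔH ≈ +206 kJ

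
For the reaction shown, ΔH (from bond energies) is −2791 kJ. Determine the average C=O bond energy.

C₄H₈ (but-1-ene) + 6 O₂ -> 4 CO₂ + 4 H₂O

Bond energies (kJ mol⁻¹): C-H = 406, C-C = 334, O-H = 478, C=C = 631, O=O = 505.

Let D be the C=O bond energy.
Σ(broken) = 2×334 + 8×406 + 1×631 + 6×505 = 7577
Σ(formed) = 8×D + 8×478 = 3824 + 8D
ΔH = Σ(broken) − Σ(formed) = (7577) − (3824 + 8D) = +3753 − 8D
Setting this equal to −2791 kJ gives 8D = 6544, so D = 818 kJ/mol.

D(C=O) ≈ 818 kJ/mol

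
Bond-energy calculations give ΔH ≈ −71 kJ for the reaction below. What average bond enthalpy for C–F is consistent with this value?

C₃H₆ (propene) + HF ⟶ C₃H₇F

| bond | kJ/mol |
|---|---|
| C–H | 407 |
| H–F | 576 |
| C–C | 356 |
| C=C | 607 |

Let D be the C–F bond energy.
Σ(broken) = 1×356 + 6×407 + 1×607 + 1×576 = 3981
Σ(formed) = 2×356 + 1×D + 7×407 = 3561 + D
ΔH = Σ(broken) − Σ(formed) = (3981) − (3561 + D) = +420 − D
Setting this equal to −71 kJ gives D = 491 kJ/mol.

D(C–F) ≈ 491 kJ/mol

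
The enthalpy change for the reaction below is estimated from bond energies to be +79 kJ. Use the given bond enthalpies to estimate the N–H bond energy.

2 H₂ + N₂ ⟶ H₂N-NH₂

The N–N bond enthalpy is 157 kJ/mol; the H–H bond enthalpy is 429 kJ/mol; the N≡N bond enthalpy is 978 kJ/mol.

Let D be the N–H bond energy.
Σ(broken) = 2×429 + 1×978 = 1836
Σ(formed) = 4×D + 1×157 = 157 + 4D
ΔH = Σ(broken) − Σ(formed) = (1836) − (157 + 4D) = +1679 − 4D
Setting this equal to +79 kJ gives 4D = 1600, so D = 400 kJ/mol.

D(N–H) ≈ 400 kJ/mol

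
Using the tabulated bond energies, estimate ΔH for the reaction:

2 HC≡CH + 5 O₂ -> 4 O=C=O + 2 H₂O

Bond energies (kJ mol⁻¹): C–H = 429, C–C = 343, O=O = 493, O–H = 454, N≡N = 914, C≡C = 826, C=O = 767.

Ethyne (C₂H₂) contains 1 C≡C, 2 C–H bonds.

Bonds broken (reactants):
  C≡C: 2 × 826 = 1652
  C–H: 4 × 429 = 1716
  O=O: 5 × 493 = 2465
  Σ(broken) = 5833 kJ
Bonds formed (products):
  C=O: 8 × 767 = 6136
  O–H: 4 × 454 = 1816
  Σ(formed) = 7952 kJ
ΔH = Σ(broken) − Σ(formed) = 5833 − 7952 = −2119 kJ

ΔH ≈ −2119 kJ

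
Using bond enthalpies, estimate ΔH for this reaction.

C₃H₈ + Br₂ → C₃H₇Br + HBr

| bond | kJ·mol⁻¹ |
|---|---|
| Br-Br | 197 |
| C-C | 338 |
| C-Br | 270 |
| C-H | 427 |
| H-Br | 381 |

Bonds broken (reactants):
  Br-Br: 1 × 197 = 197
  C-C: 2 × 338 = 676
  C-H: 8 × 427 = 3416
  Σ(broken) = 4289 kJ
Bonds formed (products):
  C-Br: 1 × 270 = 270
  C-C: 2 × 338 = 676
  C-H: 7 × 427 = 2989
  H-Br: 1 × 381 = 381
  Σ(formed) = 4316 kJ
ΔH = Σ(broken) − Σ(formed) = 4289 − 4316 = −27 kJ

ΔH ≈ −27 kJ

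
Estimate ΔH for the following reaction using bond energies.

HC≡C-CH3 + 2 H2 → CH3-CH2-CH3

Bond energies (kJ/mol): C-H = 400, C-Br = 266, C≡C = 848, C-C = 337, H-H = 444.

ΔH ≈ −201 kJ

Bonds broken (reactants):
  C≡C: 1 × 848 = 848
  C-C: 1 × 337 = 337
  C-H: 4 × 400 = 1600
  H-H: 2 × 444 = 888
  Σ(broken) = 3673 kJ
Bonds formed (products):
  C-C: 2 × 337 = 674
  C-H: 8 × 400 = 3200
  Σ(formed) = 3874 kJ
ΔH = Σ(broken) − Σ(formed) = 3673 − 3874 = −201 kJ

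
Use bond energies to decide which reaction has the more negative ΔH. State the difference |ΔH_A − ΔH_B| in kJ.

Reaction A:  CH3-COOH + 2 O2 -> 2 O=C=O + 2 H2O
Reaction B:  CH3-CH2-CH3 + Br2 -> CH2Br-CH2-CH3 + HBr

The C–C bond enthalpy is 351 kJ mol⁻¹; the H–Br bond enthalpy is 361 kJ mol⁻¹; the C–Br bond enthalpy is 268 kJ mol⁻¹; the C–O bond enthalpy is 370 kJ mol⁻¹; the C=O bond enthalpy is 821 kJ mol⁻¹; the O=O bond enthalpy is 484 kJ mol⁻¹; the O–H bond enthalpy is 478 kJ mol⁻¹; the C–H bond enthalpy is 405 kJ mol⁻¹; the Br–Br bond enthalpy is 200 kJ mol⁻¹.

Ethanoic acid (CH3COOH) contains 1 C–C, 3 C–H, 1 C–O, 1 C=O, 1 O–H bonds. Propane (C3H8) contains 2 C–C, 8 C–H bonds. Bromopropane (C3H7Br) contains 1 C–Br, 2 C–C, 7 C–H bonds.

Reaction A, by 969 kJ

Reaction A:
  Bonds broken (reactants):
    C–C: 1 × 351 = 351
    C–H: 3 × 405 = 1215
    C–O: 1 × 370 = 370
    C=O: 1 × 821 = 821
    O–H: 1 × 478 = 478
    O=O: 2 × 484 = 968
    Σ(broken) = 4203 kJ
  Bonds formed (products):
    C=O: 4 × 821 = 3284
    O–H: 4 × 478 = 1912
    Σ(formed) = 5196 kJ
  ΔH_A = 4203 − 5196 = −993 kJ
Reaction B:
  Bonds broken (reactants):
    Br–Br: 1 × 200 = 200
    C–C: 2 × 351 = 702
    C–H: 8 × 405 = 3240
    Σ(broken) = 4142 kJ
  Bonds formed (products):
    C–Br: 1 × 268 = 268
    C–C: 2 × 351 = 702
    C–H: 7 × 405 = 2835
    H–Br: 1 × 361 = 361
    Σ(formed) = 4166 kJ
  ΔH_B = 4142 − 4166 = −24 kJ
ΔH_A − ΔH_B = −969 kJ, so reaction A has the more negative ΔH; |ΔH_A − ΔH_B| = 969 kJ.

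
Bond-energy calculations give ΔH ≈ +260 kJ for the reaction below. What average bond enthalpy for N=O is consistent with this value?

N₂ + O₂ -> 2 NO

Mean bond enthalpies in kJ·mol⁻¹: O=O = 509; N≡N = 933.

Let D be the N=O bond energy.
Σ(broken) = 1×933 + 1×509 = 1442
Σ(formed) = 2×D = 2D
ΔH = Σ(broken) − Σ(formed) = (1442) − (2D) = +1442 − 2D
Setting this equal to +260 kJ gives 2D = 1182, so D = 591 kJ/mol.

D(N=O) ≈ 591 kJ/mol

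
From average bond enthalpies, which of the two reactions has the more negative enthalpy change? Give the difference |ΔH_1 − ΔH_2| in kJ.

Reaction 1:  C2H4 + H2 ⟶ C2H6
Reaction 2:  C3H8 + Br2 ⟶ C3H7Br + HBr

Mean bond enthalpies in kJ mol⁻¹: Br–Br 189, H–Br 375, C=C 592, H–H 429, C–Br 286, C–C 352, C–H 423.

Reaction 1, by 128 kJ

Reaction 1:
  Bonds broken (reactants):
    C–H: 4 × 423 = 1692
    C=C: 1 × 592 = 592
    H–H: 1 × 429 = 429
    Σ(broken) = 2713 kJ
  Bonds formed (products):
    C–C: 1 × 352 = 352
    C–H: 6 × 423 = 2538
    Σ(formed) = 2890 kJ
  ΔH_1 = 2713 − 2890 = −177 kJ
Reaction 2:
  Bonds broken (reactants):
    Br–Br: 1 × 189 = 189
    C–C: 2 × 352 = 704
    C–H: 8 × 423 = 3384
    Σ(broken) = 4277 kJ
  Bonds formed (products):
    C–Br: 1 × 286 = 286
    C–C: 2 × 352 = 704
    C–H: 7 × 423 = 2961
    H–Br: 1 × 375 = 375
    Σ(formed) = 4326 kJ
  ΔH_2 = 4277 − 4326 = −49 kJ
ΔH_1 − ΔH_2 = −128 kJ, so reaction 1 has the more negative ΔH; |ΔH_1 − ΔH_2| = 128 kJ.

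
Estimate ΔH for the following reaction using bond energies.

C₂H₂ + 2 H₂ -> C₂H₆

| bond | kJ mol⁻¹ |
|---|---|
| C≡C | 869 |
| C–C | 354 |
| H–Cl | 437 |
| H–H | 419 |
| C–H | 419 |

ΔH ≈ −323 kJ

Bonds broken (reactants):
  C≡C: 1 × 869 = 869
  C–H: 2 × 419 = 838
  H–H: 2 × 419 = 838
  Σ(broken) = 2545 kJ
Bonds formed (products):
  C–C: 1 × 354 = 354
  C–H: 6 × 419 = 2514
  Σ(formed) = 2868 kJ
ΔH = Σ(broken) − Σ(formed) = 2545 − 2868 = −323 kJ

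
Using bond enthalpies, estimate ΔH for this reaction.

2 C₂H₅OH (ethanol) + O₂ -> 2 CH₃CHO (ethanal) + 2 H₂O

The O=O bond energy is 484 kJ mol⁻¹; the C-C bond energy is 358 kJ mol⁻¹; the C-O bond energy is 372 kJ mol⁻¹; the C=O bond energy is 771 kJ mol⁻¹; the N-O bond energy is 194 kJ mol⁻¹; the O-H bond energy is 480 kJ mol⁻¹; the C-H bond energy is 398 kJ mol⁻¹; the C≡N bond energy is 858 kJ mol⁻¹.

Bonds broken (reactants):
  C-C: 2 × 358 = 716
  C-H: 10 × 398 = 3980
  C-O: 2 × 372 = 744
  O-H: 2 × 480 = 960
  O=O: 1 × 484 = 484
  Σ(broken) = 6884 kJ
Bonds formed (products):
  C-C: 2 × 358 = 716
  C-H: 8 × 398 = 3184
  C=O: 2 × 771 = 1542
  O-H: 4 × 480 = 1920
  Σ(formed) = 7362 kJ
ΔH = Σ(broken) − Σ(formed) = 6884 − 7362 = −478 kJ

ΔH ≈ −478 kJ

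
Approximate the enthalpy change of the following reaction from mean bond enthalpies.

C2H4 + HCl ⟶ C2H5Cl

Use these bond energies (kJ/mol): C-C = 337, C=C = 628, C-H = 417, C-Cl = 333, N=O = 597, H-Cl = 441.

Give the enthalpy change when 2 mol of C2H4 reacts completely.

Bonds broken (reactants):
  C-H: 4 × 417 = 1668
  C=C: 1 × 628 = 628
  H-Cl: 1 × 441 = 441
  Σ(broken) = 2737 kJ
Bonds formed (products):
  C-C: 1 × 337 = 337
  C-Cl: 1 × 333 = 333
  C-H: 5 × 417 = 2085
  Σ(formed) = 2755 kJ
ΔH = Σ(broken) − Σ(formed) = 2737 − 2755 = −18 kJ
For 2× the reaction as written: 2 × (−18) = −36 kJ

ΔH = −36 kJ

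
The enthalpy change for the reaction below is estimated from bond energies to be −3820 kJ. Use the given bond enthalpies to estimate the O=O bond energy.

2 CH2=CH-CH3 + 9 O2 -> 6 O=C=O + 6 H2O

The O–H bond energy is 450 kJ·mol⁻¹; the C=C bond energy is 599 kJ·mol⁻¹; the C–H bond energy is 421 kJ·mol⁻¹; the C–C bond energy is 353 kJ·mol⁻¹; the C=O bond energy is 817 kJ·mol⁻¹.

Let D be the O=O bond energy.
Σ(broken) = 2×353 + 12×421 + 2×599 + 9×D = 6956 + 9D
Σ(formed) = 12×817 + 12×450 = 15204
ΔH = Σ(broken) − Σ(formed) = (6956 + 9D) − (15204) = −8248 + 9D
Setting this equal to −3820 kJ gives 9D = 4428, so D = 492 kJ/mol.

D(O=O) ≈ 492 kJ/mol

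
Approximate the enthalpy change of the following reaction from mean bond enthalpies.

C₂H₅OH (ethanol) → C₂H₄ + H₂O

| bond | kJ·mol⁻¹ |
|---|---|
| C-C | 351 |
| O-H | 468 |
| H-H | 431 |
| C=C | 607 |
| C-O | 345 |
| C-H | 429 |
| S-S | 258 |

Bonds broken (reactants):
  C-C: 1 × 351 = 351
  C-H: 5 × 429 = 2145
  C-O: 1 × 345 = 345
  O-H: 1 × 468 = 468
  Σ(broken) = 3309 kJ
Bonds formed (products):
  C-H: 4 × 429 = 1716
  C=C: 1 × 607 = 607
  O-H: 2 × 468 = 936
  Σ(formed) = 3259 kJ
ΔH = Σ(broken) − Σ(formed) = 3309 − 3259 = +50 kJ

ΔH ≈ +50 kJ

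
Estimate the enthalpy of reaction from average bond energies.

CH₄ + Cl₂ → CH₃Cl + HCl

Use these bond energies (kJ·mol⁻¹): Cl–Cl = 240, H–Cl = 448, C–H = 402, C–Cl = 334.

ΔH ≈ −140 kJ

Bonds broken (reactants):
  C–H: 4 × 402 = 1608
  Cl–Cl: 1 × 240 = 240
  Σ(broken) = 1848 kJ
Bonds formed (products):
  C–Cl: 1 × 334 = 334
  C–H: 3 × 402 = 1206
  H–Cl: 1 × 448 = 448
  Σ(formed) = 1988 kJ
ΔH = Σ(broken) − Σ(formed) = 1848 − 1988 = −140 kJ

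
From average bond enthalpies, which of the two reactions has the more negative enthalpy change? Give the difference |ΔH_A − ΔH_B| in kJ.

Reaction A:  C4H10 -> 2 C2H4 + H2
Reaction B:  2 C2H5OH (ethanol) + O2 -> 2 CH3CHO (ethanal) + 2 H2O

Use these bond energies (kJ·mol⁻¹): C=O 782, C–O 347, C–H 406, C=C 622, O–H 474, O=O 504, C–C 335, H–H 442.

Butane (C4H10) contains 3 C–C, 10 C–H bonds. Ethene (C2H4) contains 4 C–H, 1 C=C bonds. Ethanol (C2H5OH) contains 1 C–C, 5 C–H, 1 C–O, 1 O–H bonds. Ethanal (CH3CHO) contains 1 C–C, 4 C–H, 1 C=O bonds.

Reaction A:
  Bonds broken (reactants):
    C–C: 3 × 335 = 1005
    C–H: 10 × 406 = 4060
    Σ(broken) = 5065 kJ
  Bonds formed (products):
    C–H: 8 × 406 = 3248
    C=C: 2 × 622 = 1244
    H–H: 1 × 442 = 442
    Σ(formed) = 4934 kJ
  ΔH_A = 5065 − 4934 = +131 kJ
Reaction B:
  Bonds broken (reactants):
    C–C: 2 × 335 = 670
    C–H: 10 × 406 = 4060
    C–O: 2 × 347 = 694
    O–H: 2 × 474 = 948
    O=O: 1 × 504 = 504
    Σ(broken) = 6876 kJ
  Bonds formed (products):
    C–C: 2 × 335 = 670
    C–H: 8 × 406 = 3248
    C=O: 2 × 782 = 1564
    O–H: 4 × 474 = 1896
    Σ(formed) = 7378 kJ
  ΔH_B = 6876 − 7378 = −502 kJ
ΔH_A − ΔH_B = +633 kJ, so reaction B has the more negative ΔH; |ΔH_A − ΔH_B| = 633 kJ.

Reaction B, by 633 kJ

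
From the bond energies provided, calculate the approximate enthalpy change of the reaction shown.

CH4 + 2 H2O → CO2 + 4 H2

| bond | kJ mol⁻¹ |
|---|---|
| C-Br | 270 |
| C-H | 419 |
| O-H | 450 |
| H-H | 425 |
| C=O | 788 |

Bonds broken (reactants):
  C-H: 4 × 419 = 1676
  O-H: 4 × 450 = 1800
  Σ(broken) = 3476 kJ
Bonds formed (products):
  C=O: 2 × 788 = 1576
  H-H: 4 × 425 = 1700
  Σ(formed) = 3276 kJ
ΔH = Σ(broken) − Σ(formed) = 3476 − 3276 = +200 kJ

ΔH ≈ +200 kJ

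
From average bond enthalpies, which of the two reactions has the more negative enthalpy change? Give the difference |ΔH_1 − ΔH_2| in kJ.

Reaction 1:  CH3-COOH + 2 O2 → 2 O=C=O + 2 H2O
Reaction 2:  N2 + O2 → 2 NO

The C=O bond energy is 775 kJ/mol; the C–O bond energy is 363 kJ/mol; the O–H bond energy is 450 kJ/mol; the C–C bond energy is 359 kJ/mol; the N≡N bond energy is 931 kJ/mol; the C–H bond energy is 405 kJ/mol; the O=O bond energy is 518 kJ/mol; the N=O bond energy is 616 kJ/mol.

Reaction 1, by 919 kJ

Reaction 1:
  Bonds broken (reactants):
    C–C: 1 × 359 = 359
    C–H: 3 × 405 = 1215
    C–O: 1 × 363 = 363
    C=O: 1 × 775 = 775
    O–H: 1 × 450 = 450
    O=O: 2 × 518 = 1036
    Σ(broken) = 4198 kJ
  Bonds formed (products):
    C=O: 4 × 775 = 3100
    O–H: 4 × 450 = 1800
    Σ(formed) = 4900 kJ
  ΔH_1 = 4198 − 4900 = −702 kJ
Reaction 2:
  Bonds broken (reactants):
    N≡N: 1 × 931 = 931
    O=O: 1 × 518 = 518
    Σ(broken) = 1449 kJ
  Bonds formed (products):
    N=O: 2 × 616 = 1232
    Σ(formed) = 1232 kJ
  ΔH_2 = 1449 − 1232 = +217 kJ
ΔH_1 − ΔH_2 = −919 kJ, so reaction 1 has the more negative ΔH; |ΔH_1 − ΔH_2| = 919 kJ.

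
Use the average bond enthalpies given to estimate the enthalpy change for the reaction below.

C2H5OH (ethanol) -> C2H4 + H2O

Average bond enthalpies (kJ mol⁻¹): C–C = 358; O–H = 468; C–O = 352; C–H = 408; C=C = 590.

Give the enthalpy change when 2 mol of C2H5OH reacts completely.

Bonds broken (reactants):
  C–C: 1 × 358 = 358
  C–H: 5 × 408 = 2040
  C–O: 1 × 352 = 352
  O–H: 1 × 468 = 468
  Σ(broken) = 3218 kJ
Bonds formed (products):
  C–H: 4 × 408 = 1632
  C=C: 1 × 590 = 590
  O–H: 2 × 468 = 936
  Σ(formed) = 3158 kJ
ΔH = Σ(broken) − Σ(formed) = 3218 − 3158 = +60 kJ
For 2× the reaction as written: 2 × (+60) = +120 kJ

ΔH = +120 kJ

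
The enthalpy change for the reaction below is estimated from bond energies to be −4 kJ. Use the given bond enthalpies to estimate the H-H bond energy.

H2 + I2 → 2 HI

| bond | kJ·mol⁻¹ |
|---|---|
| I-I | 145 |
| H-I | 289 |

Let D be the H-H bond energy.
Σ(broken) = 1×D + 1×145 = 145 + D
Σ(formed) = 2×289 = 578
ΔH = Σ(broken) − Σ(formed) = (145 + D) − (578) = −433 + D
Setting this equal to −4 kJ gives D = 429 kJ/mol.

D(H-H) ≈ 429 kJ/mol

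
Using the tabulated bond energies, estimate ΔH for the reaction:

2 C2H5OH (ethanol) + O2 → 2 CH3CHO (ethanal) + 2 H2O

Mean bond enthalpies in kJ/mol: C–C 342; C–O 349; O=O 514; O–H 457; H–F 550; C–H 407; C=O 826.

Bonds broken (reactants):
  C–C: 2 × 342 = 684
  C–H: 10 × 407 = 4070
  C–O: 2 × 349 = 698
  O–H: 2 × 457 = 914
  O=O: 1 × 514 = 514
  Σ(broken) = 6880 kJ
Bonds formed (products):
  C–C: 2 × 342 = 684
  C–H: 8 × 407 = 3256
  C=O: 2 × 826 = 1652
  O–H: 4 × 457 = 1828
  Σ(formed) = 7420 kJ
ΔH = Σ(broken) − Σ(formed) = 6880 − 7420 = −540 kJ

ΔH ≈ −540 kJ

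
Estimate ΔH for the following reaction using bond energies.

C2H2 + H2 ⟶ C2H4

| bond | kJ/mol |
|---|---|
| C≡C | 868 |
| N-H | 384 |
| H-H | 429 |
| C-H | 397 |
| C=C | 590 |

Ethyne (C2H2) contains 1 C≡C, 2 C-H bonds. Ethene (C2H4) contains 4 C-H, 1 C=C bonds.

ΔH ≈ −87 kJ

Bonds broken (reactants):
  C≡C: 1 × 868 = 868
  C-H: 2 × 397 = 794
  H-H: 1 × 429 = 429
  Σ(broken) = 2091 kJ
Bonds formed (products):
  C-H: 4 × 397 = 1588
  C=C: 1 × 590 = 590
  Σ(formed) = 2178 kJ
ΔH = Σ(broken) − Σ(formed) = 2091 − 2178 = −87 kJ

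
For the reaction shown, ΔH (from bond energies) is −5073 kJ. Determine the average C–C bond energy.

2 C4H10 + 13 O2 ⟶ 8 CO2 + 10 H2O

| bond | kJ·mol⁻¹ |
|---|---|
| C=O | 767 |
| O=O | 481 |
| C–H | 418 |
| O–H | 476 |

D(C–C) ≈ 351 kJ/mol

Let D be the C–C bond energy.
Σ(broken) = 6×D + 20×418 + 13×481 = 14613 + 6D
Σ(formed) = 16×767 + 20×476 = 21792
ΔH = Σ(broken) − Σ(formed) = (14613 + 6D) − (21792) = −7179 + 6D
Setting this equal to −5073 kJ gives 6D = 2106, so D = 351 kJ/mol.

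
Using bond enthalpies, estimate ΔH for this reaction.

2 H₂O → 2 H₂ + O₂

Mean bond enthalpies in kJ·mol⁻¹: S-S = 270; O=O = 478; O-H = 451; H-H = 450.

ΔH ≈ +426 kJ

Bonds broken (reactants):
  O-H: 4 × 451 = 1804
  Σ(broken) = 1804 kJ
Bonds formed (products):
  H-H: 2 × 450 = 900
  O=O: 1 × 478 = 478
  Σ(formed) = 1378 kJ
ΔH = Σ(broken) − Σ(formed) = 1804 − 1378 = +426 kJ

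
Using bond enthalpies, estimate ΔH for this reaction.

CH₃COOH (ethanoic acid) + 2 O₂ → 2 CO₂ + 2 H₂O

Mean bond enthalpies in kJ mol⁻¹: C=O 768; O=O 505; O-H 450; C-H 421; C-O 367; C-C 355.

ΔH ≈ −659 kJ

Bonds broken (reactants):
  C-C: 1 × 355 = 355
  C-H: 3 × 421 = 1263
  C-O: 1 × 367 = 367
  C=O: 1 × 768 = 768
  O-H: 1 × 450 = 450
  O=O: 2 × 505 = 1010
  Σ(broken) = 4213 kJ
Bonds formed (products):
  C=O: 4 × 768 = 3072
  O-H: 4 × 450 = 1800
  Σ(formed) = 4872 kJ
ΔH = Σ(broken) − Σ(formed) = 4213 − 4872 = −659 kJ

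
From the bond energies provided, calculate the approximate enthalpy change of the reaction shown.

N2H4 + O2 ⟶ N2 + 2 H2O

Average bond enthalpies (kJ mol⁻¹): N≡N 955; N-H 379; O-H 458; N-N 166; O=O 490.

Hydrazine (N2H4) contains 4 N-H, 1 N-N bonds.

ΔH ≈ −615 kJ

Bonds broken (reactants):
  N-H: 4 × 379 = 1516
  N-N: 1 × 166 = 166
  O=O: 1 × 490 = 490
  Σ(broken) = 2172 kJ
Bonds formed (products):
  N≡N: 1 × 955 = 955
  O-H: 4 × 458 = 1832
  Σ(formed) = 2787 kJ
ΔH = Σ(broken) − Σ(formed) = 2172 − 2787 = −615 kJ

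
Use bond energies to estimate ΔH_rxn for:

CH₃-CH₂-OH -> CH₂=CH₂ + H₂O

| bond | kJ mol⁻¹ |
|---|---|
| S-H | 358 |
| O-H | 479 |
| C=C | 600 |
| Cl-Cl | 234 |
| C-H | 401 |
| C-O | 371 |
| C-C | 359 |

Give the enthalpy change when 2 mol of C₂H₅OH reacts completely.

Bonds broken (reactants):
  C-C: 1 × 359 = 359
  C-H: 5 × 401 = 2005
  C-O: 1 × 371 = 371
  O-H: 1 × 479 = 479
  Σ(broken) = 3214 kJ
Bonds formed (products):
  C-H: 4 × 401 = 1604
  C=C: 1 × 600 = 600
  O-H: 2 × 479 = 958
  Σ(formed) = 3162 kJ
ΔH = Σ(broken) − Σ(formed) = 3214 − 3162 = +52 kJ
For 2× the reaction as written: 2 × (+52) = +104 kJ

ΔH = +104 kJ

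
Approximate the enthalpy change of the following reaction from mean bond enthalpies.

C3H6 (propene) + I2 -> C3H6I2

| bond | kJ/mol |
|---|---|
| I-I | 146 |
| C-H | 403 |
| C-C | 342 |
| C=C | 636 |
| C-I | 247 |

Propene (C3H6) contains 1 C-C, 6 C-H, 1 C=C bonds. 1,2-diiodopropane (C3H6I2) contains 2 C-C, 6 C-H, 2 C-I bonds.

ΔH ≈ −54 kJ

Bonds broken (reactants):
  C-C: 1 × 342 = 342
  C-H: 6 × 403 = 2418
  C=C: 1 × 636 = 636
  I-I: 1 × 146 = 146
  Σ(broken) = 3542 kJ
Bonds formed (products):
  C-C: 2 × 342 = 684
  C-H: 6 × 403 = 2418
  C-I: 2 × 247 = 494
  Σ(formed) = 3596 kJ
ΔH = Σ(broken) − Σ(formed) = 3542 − 3596 = −54 kJ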